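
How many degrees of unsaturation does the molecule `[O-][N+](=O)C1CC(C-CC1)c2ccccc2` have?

Molecular formula from the SMILES: C12H15NO2.
DoU = (2C + 2 + N − H − X)/2 = (2·12 + 2 + 1 − 15 − 0)/2 = 12/2 = 6.
(Structurally: 2 ring(s) + 4 π bond(s) = 6.)

6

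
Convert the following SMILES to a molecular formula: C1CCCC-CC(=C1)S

C8H14S

Heavy atoms from the SMILES: 8 C, 1 S.
Implicit hydrogens by atom environment:
  6 × C: 2 H each → 12
  1 × C: 1 H
  1 × C: no H
  1 × S: 1 H
  Total hydrogens = 14.
Molecular formula: C8H14S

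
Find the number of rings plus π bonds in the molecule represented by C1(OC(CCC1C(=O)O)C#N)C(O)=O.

5

Molecular formula from the SMILES: C8H9NO5.
DoU = (2C + 2 + N − H − X)/2 = (2·8 + 2 + 1 − 9 − 0)/2 = 10/2 = 5.
(Structurally: 1 ring(s) + 4 π bond(s) = 5.)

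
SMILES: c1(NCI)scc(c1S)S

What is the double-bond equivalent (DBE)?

3

Molecular formula from the SMILES: C5H6INS3.
DoU = (2C + 2 + N − H − X)/2 = (2·5 + 2 + 1 − 6 − 1)/2 = 6/2 = 3.
(Structurally: 1 ring(s) + 2 π bond(s) = 3.)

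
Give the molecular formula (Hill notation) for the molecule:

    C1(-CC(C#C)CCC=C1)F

Heavy atoms from the SMILES: 9 C, 1 F.
Implicit hydrogens by atom environment:
  5 × C: 1 H each → 5
  3 × C: 2 H each → 6
  1 × C: no H
  1 × F: no H
  Total hydrogens = 11.
Molecular formula: C9H11F

C9H11F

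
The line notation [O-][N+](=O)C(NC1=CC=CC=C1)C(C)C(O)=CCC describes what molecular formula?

C13H18N2O3

Heavy atoms from the SMILES: 13 C, 2 N, 3 O.
Implicit hydrogens by atom environment:
  5 × C (aromatic): 1 H each → 5
  3 × C: 1 H each → 3
  2 × C: 3 H each → 6
  1 × C: 2 H
  1 × C: no H
  1 × C (aromatic): no H
  1 × N: 1 H
  1 × N (charge +1): no H
  1 × O: 1 H
  1 × O: no H
  1 × O (charge -1): no H
  Total hydrogens = 18.
Molecular formula: C13H18N2O3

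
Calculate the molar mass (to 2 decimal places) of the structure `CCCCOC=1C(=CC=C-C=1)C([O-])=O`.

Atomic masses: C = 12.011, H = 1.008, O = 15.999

Molecular formula: C11H13O3-.
M = 11×12.011 + 13×1.008 + 3×15.999 = 193.22 g/mol.

193.22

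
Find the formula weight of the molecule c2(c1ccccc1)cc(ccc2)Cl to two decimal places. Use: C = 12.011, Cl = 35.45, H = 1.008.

188.65

Molecular formula: C12H9Cl.
M = 12×12.011 + 1×35.45 + 9×1.008 = 188.65 g/mol.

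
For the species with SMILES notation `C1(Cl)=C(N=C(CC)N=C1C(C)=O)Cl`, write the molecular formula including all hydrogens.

Heavy atoms from the SMILES: 8 C, 2 Cl, 2 N, 1 O.
Implicit hydrogens by atom environment:
  4 × C (aromatic): no H
  2 × C: 3 H each → 6
  2 × Cl: no H
  2 × N (aromatic): no H
  1 × C: 2 H
  1 × C: no H
  1 × O: no H
  Total hydrogens = 8.
Molecular formula: C8H8Cl2N2O

C8H8Cl2N2O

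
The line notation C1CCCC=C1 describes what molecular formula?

C6H10

Heavy atoms from the SMILES: 6 C.
Implicit hydrogens by atom environment:
  4 × C: 2 H each → 8
  2 × C: 1 H each → 2
  Total hydrogens = 10.
Molecular formula: C6H10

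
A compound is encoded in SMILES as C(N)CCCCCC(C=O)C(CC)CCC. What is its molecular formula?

Heavy atoms from the SMILES: 14 C, 1 N, 1 O.
Implicit hydrogens by atom environment:
  9 × C: 2 H each → 18
  3 × C: 1 H each → 3
  2 × C: 3 H each → 6
  1 × N: 2 H
  1 × O: no H
  Total hydrogens = 29.
Molecular formula: C14H29NO

C14H29NO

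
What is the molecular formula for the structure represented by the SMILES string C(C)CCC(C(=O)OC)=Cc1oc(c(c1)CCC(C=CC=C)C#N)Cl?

Heavy atoms from the SMILES: 20 C, 1 Cl, 1 N, 3 O.
Implicit hydrogens by atom environment:
  6 × C: 2 H each → 12
  5 × C: 1 H each → 5
  3 × C (aromatic): no H
  3 × C: no H
  2 × C: 3 H each → 6
  2 × O: no H
  1 × C (aromatic): 1 H
  1 × Cl: no H
  1 × N: no H
  1 × O (aromatic): no H
  Total hydrogens = 24.
Molecular formula: C20H24ClNO3

C20H24ClNO3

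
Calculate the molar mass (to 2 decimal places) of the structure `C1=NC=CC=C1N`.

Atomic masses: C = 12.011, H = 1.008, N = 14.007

Molecular formula: C5H6N2.
M = 5×12.011 + 6×1.008 + 2×14.007 = 94.12 g/mol.

94.12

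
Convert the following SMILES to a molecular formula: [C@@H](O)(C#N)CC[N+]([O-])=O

C4H6N2O3

Heavy atoms from the SMILES: 4 C, 2 N, 3 O.
Implicit hydrogens by atom environment:
  2 × C: 2 H each → 4
  1 × C: 1 H
  1 × C: no H
  1 × N: no H
  1 × N (charge +1): no H
  1 × O: 1 H
  1 × O: no H
  1 × O (charge -1): no H
  Total hydrogens = 6.
Molecular formula: C4H6N2O3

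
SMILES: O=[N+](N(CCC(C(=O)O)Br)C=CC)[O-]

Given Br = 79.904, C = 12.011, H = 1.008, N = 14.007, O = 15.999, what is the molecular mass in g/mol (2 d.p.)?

Molecular formula: C7H11BrN2O4.
M = 1×79.904 + 7×12.011 + 11×1.008 + 2×14.007 + 4×15.999 = 267.08 g/mol.

267.08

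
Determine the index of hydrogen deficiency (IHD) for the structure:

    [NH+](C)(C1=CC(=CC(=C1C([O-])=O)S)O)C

5

Molecular formula from the SMILES: C9H11NO3S.
DoU = (2C + 2 + N − H − X)/2 = (2·9 + 2 + 1 − 11 − 0)/2 = 10/2 = 5.
(Structurally: 1 ring(s) + 4 π bond(s) = 5.)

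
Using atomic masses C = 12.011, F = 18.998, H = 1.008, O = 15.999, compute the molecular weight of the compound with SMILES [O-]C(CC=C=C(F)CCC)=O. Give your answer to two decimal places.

157.16

Molecular formula: C8H10FO2-.
M = 8×12.011 + 1×18.998 + 10×1.008 + 2×15.999 = 157.16 g/mol.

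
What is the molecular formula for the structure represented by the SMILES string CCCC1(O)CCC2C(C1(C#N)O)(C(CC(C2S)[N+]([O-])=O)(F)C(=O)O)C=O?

C16H21FN2O7S

Heavy atoms from the SMILES: 16 C, 1 F, 2 N, 7 O, 1 S.
Implicit hydrogens by atom environment:
  6 × C: no H
  5 × C: 2 H each → 10
  4 × C: 1 H each → 4
  3 × O: 1 H each → 3
  3 × O: no H
  1 × C: 3 H
  1 × F: no H
  1 × N: no H
  1 × N (charge +1): no H
  1 × O (charge -1): no H
  1 × S: 1 H
  Total hydrogens = 21.
Molecular formula: C16H21FN2O7S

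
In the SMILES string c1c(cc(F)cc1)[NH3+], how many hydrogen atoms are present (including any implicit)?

Hydrogens are implicit in SMILES; fill each atom to its normal valence:
  4 × C (aromatic): 1 H each → 4
  2 × C (aromatic): no H
  1 × F: no H
  1 × N (charge +1): 3 H
  Total hydrogens = 7.

7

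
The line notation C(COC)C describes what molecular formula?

C4H10O

Heavy atoms from the SMILES: 4 C, 1 O.
Implicit hydrogens by atom environment:
  2 × C: 3 H each → 6
  2 × C: 2 H each → 4
  1 × O: no H
  Total hydrogens = 10.
Molecular formula: C4H10O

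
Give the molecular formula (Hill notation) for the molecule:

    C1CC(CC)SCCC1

Heavy atoms from the SMILES: 8 C, 1 S.
Implicit hydrogens by atom environment:
  6 × C: 2 H each → 12
  1 × C: 3 H
  1 × C: 1 H
  1 × S: no H
  Total hydrogens = 16.
Molecular formula: C8H16S

C8H16S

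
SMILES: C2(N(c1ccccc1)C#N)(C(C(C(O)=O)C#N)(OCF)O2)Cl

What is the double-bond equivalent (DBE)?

10

Molecular formula from the SMILES: C13H9ClFN3O4.
DoU = (2C + 2 + N − H − X)/2 = (2·13 + 2 + 3 − 9 − 2)/2 = 20/2 = 10.
(Structurally: 2 ring(s) + 8 π bond(s) = 10.)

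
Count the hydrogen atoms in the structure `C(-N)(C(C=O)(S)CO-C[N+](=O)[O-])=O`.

Hydrogens are implicit in SMILES; fill each atom to its normal valence:
  4 × O: no H
  2 × C: 2 H each → 4
  2 × C: no H
  1 × C: 1 H
  1 × N: 2 H
  1 × N (charge +1): no H
  1 × O (charge -1): no H
  1 × S: 1 H
  Total hydrogens = 8.

8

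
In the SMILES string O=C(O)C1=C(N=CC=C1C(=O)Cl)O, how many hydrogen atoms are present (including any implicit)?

Hydrogens are implicit in SMILES; fill each atom to its normal valence:
  3 × C (aromatic): no H
  2 × C (aromatic): 1 H each → 2
  2 × C: no H
  2 × O: 1 H each → 2
  2 × O: no H
  1 × Cl: no H
  1 × N (aromatic): no H
  Total hydrogens = 4.

4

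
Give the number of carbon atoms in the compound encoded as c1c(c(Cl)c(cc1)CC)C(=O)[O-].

The symbol for carbon appears 9 times in the SMILES. Lowercase c denotes aromatic carbon and counts toward C.

9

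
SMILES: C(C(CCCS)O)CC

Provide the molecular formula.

Heavy atoms from the SMILES: 7 C, 1 O, 1 S.
Implicit hydrogens by atom environment:
  5 × C: 2 H each → 10
  1 × C: 3 H
  1 × C: 1 H
  1 × O: 1 H
  1 × S: 1 H
  Total hydrogens = 16.
Molecular formula: C7H16OS

C7H16OS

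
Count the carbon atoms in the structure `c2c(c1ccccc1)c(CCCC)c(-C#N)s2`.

15

The symbol for carbon appears 15 times in the SMILES. Lowercase c denotes aromatic carbon and counts toward C.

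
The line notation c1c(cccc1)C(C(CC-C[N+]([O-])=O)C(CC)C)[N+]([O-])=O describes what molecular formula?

Heavy atoms from the SMILES: 15 C, 2 N, 4 O.
Implicit hydrogens by atom environment:
  5 × C (aromatic): 1 H each → 5
  4 × C: 2 H each → 8
  3 × C: 1 H each → 3
  2 × C: 3 H each → 6
  2 × N (charge +1): no H
  2 × O: no H
  2 × O (charge -1): no H
  1 × C (aromatic): no H
  Total hydrogens = 22.
Molecular formula: C15H22N2O4

C15H22N2O4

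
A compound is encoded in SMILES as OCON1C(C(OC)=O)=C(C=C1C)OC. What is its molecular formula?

C9H13NO5

Heavy atoms from the SMILES: 9 C, 1 N, 5 O.
Implicit hydrogens by atom environment:
  4 × O: no H
  3 × C: 3 H each → 9
  3 × C (aromatic): no H
  1 × C: 2 H
  1 × C (aromatic): 1 H
  1 × C: no H
  1 × N (aromatic): no H
  1 × O: 1 H
  Total hydrogens = 13.
Molecular formula: C9H13NO5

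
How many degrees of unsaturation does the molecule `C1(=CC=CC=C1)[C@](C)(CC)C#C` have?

Molecular formula from the SMILES: C12H14.
DoU = (2C + 2 + N − H − X)/2 = (2·12 + 2 + 0 − 14 − 0)/2 = 12/2 = 6.
(Structurally: 1 ring(s) + 5 π bond(s) = 6.)

6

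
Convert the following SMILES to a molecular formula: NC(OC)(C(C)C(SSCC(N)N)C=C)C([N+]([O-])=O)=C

C11H22N4O3S2

Heavy atoms from the SMILES: 11 C, 4 N, 3 O, 2 S.
Implicit hydrogens by atom environment:
  4 × C: 1 H each → 4
  3 × C: 2 H each → 6
  3 × N: 2 H each → 6
  2 × C: 3 H each → 6
  2 × C: no H
  2 × O: no H
  2 × S: no H
  1 × N (charge +1): no H
  1 × O (charge -1): no H
  Total hydrogens = 22.
Molecular formula: C11H22N4O3S2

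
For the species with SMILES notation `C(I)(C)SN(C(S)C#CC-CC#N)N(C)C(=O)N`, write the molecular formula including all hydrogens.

C10H15IN4OS2

Heavy atoms from the SMILES: 10 C, 1 I, 4 N, 1 O, 2 S.
Implicit hydrogens by atom environment:
  4 × C: no H
  3 × N: no H
  2 × C: 3 H each → 6
  2 × C: 2 H each → 4
  2 × C: 1 H each → 2
  1 × I: no H
  1 × N: 2 H
  1 × O: no H
  1 × S: 1 H
  1 × S: no H
  Total hydrogens = 15.
Molecular formula: C10H15IN4OS2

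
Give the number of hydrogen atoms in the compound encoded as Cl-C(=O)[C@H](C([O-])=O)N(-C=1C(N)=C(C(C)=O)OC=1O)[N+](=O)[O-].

7

Hydrogens are implicit in SMILES; fill each atom to its normal valence:
  4 × C (aromatic): no H
  4 × O: no H
  3 × C: no H
  2 × O (charge -1): no H
  1 × C: 3 H
  1 × C: 1 H
  1 × Cl: no H
  1 × N: 2 H
  1 × N: no H
  1 × N (charge +1): no H
  1 × O: 1 H
  1 × O (aromatic): no H
  Total hydrogens = 7.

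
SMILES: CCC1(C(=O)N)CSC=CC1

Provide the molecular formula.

C8H13NOS

Heavy atoms from the SMILES: 8 C, 1 N, 1 O, 1 S.
Implicit hydrogens by atom environment:
  3 × C: 2 H each → 6
  2 × C: 1 H each → 2
  2 × C: no H
  1 × C: 3 H
  1 × N: 2 H
  1 × O: no H
  1 × S: no H
  Total hydrogens = 13.
Molecular formula: C8H13NOS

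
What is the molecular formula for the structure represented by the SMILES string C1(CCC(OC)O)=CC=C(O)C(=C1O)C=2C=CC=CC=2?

C16H18O4

Heavy atoms from the SMILES: 16 C, 4 O.
Implicit hydrogens by atom environment:
  7 × C (aromatic): 1 H each → 7
  5 × C (aromatic): no H
  3 × O: 1 H each → 3
  2 × C: 2 H each → 4
  1 × C: 3 H
  1 × C: 1 H
  1 × O: no H
  Total hydrogens = 18.
Molecular formula: C16H18O4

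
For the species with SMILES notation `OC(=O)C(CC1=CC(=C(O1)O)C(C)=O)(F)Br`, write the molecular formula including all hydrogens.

Heavy atoms from the SMILES: 1 Br, 9 C, 1 F, 5 O.
Implicit hydrogens by atom environment:
  3 × C (aromatic): no H
  3 × C: no H
  2 × O: 1 H each → 2
  2 × O: no H
  1 × Br: no H
  1 × C: 3 H
  1 × C: 2 H
  1 × C (aromatic): 1 H
  1 × F: no H
  1 × O (aromatic): no H
  Total hydrogens = 8.
Molecular formula: C9H8BrFO5

C9H8BrFO5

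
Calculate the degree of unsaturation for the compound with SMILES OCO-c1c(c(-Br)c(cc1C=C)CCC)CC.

5

Molecular formula from the SMILES: C14H19BrO2.
DoU = (2C + 2 + N − H − X)/2 = (2·14 + 2 + 0 − 19 − 1)/2 = 10/2 = 5.
(Structurally: 1 ring(s) + 4 π bond(s) = 5.)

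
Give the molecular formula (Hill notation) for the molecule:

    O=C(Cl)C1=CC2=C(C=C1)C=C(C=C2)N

C11H8ClNO

Heavy atoms from the SMILES: 11 C, 1 Cl, 1 N, 1 O.
Implicit hydrogens by atom environment:
  6 × C (aromatic): 1 H each → 6
  4 × C (aromatic): no H
  1 × C: no H
  1 × Cl: no H
  1 × N: 2 H
  1 × O: no H
  Total hydrogens = 8.
Molecular formula: C11H8ClNO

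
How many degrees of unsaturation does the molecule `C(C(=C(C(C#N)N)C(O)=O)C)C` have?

Molecular formula from the SMILES: C8H12N2O2.
DoU = (2C + 2 + N − H − X)/2 = (2·8 + 2 + 2 − 12 − 0)/2 = 8/2 = 4.
(Structurally: 0 ring(s) + 4 π bond(s) = 4.)

4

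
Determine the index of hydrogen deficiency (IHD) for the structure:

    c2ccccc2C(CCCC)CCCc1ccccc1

8

Molecular formula from the SMILES: C20H26.
DoU = (2C + 2 + N − H − X)/2 = (2·20 + 2 + 0 − 26 − 0)/2 = 16/2 = 8.
(Structurally: 2 ring(s) + 6 π bond(s) = 8.)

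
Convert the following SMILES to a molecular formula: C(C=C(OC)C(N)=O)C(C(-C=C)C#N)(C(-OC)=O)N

C12H17N3O4

Heavy atoms from the SMILES: 12 C, 3 N, 4 O.
Implicit hydrogens by atom environment:
  5 × C: no H
  4 × O: no H
  3 × C: 1 H each → 3
  2 × C: 3 H each → 6
  2 × C: 2 H each → 4
  2 × N: 2 H each → 4
  1 × N: no H
  Total hydrogens = 17.
Molecular formula: C12H17N3O4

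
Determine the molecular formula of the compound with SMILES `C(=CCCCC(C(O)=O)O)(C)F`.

C8H13FO3

Heavy atoms from the SMILES: 8 C, 1 F, 3 O.
Implicit hydrogens by atom environment:
  3 × C: 2 H each → 6
  2 × C: 1 H each → 2
  2 × C: no H
  2 × O: 1 H each → 2
  1 × C: 3 H
  1 × F: no H
  1 × O: no H
  Total hydrogens = 13.
Molecular formula: C8H13FO3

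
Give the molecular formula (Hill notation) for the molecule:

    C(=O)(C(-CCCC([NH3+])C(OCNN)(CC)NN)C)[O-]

C11H27N5O3

Heavy atoms from the SMILES: 11 C, 5 N, 3 O.
Implicit hydrogens by atom environment:
  5 × C: 2 H each → 10
  2 × C: 3 H each → 6
  2 × C: 1 H each → 2
  2 × C: no H
  2 × N: 2 H each → 4
  2 × N: 1 H each → 2
  2 × O: no H
  1 × N (charge +1): 3 H
  1 × O (charge -1): no H
  Total hydrogens = 27.
Molecular formula: C11H27N5O3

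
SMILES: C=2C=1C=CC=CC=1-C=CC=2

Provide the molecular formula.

C10H8

Heavy atoms from the SMILES: 10 C.
Implicit hydrogens by atom environment:
  8 × C (aromatic): 1 H each → 8
  2 × C (aromatic): no H
  Total hydrogens = 8.
Molecular formula: C10H8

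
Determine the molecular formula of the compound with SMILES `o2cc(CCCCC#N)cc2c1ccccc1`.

Heavy atoms from the SMILES: 15 C, 1 N, 1 O.
Implicit hydrogens by atom environment:
  7 × C (aromatic): 1 H each → 7
  4 × C: 2 H each → 8
  3 × C (aromatic): no H
  1 × C: no H
  1 × N: no H
  1 × O (aromatic): no H
  Total hydrogens = 15.
Molecular formula: C15H15NO

C15H15NO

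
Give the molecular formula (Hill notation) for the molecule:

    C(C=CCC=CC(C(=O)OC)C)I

Heavy atoms from the SMILES: 10 C, 1 I, 2 O.
Implicit hydrogens by atom environment:
  5 × C: 1 H each → 5
  2 × C: 3 H each → 6
  2 × C: 2 H each → 4
  2 × O: no H
  1 × C: no H
  1 × I: no H
  Total hydrogens = 15.
Molecular formula: C10H15IO2

C10H15IO2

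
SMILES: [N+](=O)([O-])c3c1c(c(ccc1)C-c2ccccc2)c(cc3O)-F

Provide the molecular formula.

Heavy atoms from the SMILES: 17 C, 1 F, 1 N, 3 O.
Implicit hydrogens by atom environment:
  9 × C (aromatic): 1 H each → 9
  7 × C (aromatic): no H
  1 × C: 2 H
  1 × F: no H
  1 × N (charge +1): no H
  1 × O: 1 H
  1 × O: no H
  1 × O (charge -1): no H
  Total hydrogens = 12.
Molecular formula: C17H12FNO3

C17H12FNO3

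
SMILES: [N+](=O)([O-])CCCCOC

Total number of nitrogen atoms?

1

The symbol for nitrogen appears 1 time in the SMILES.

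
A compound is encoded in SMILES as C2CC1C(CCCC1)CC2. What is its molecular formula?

C10H18

Heavy atoms from the SMILES: 10 C.
Implicit hydrogens by atom environment:
  8 × C: 2 H each → 16
  2 × C: 1 H each → 2
  Total hydrogens = 18.
Molecular formula: C10H18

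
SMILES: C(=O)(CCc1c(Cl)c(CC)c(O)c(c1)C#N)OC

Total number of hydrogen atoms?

14

Hydrogens are implicit in SMILES; fill each atom to its normal valence:
  5 × C (aromatic): no H
  3 × C: 2 H each → 6
  2 × C: 3 H each → 6
  2 × C: no H
  2 × O: no H
  1 × C (aromatic): 1 H
  1 × Cl: no H
  1 × N: no H
  1 × O: 1 H
  Total hydrogens = 14.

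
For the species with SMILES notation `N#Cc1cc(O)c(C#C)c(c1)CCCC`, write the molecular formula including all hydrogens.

Heavy atoms from the SMILES: 13 C, 1 N, 1 O.
Implicit hydrogens by atom environment:
  4 × C (aromatic): no H
  3 × C: 2 H each → 6
  2 × C (aromatic): 1 H each → 2
  2 × C: no H
  1 × C: 3 H
  1 × C: 1 H
  1 × N: no H
  1 × O: 1 H
  Total hydrogens = 13.
Molecular formula: C13H13NO

C13H13NO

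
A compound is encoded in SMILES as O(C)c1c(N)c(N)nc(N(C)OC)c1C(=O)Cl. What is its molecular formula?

C9H13ClN4O3

Heavy atoms from the SMILES: 9 C, 1 Cl, 4 N, 3 O.
Implicit hydrogens by atom environment:
  5 × C (aromatic): no H
  3 × C: 3 H each → 9
  3 × O: no H
  2 × N: 2 H each → 4
  1 × C: no H
  1 × Cl: no H
  1 × N (aromatic): no H
  1 × N: no H
  Total hydrogens = 13.
Molecular formula: C9H13ClN4O3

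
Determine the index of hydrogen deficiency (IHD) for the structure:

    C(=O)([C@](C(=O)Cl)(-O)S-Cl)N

Molecular formula from the SMILES: C3H3Cl2NO3S.
DoU = (2C + 2 + N − H − X)/2 = (2·3 + 2 + 1 − 3 − 2)/2 = 4/2 = 2.
(Structurally: 0 ring(s) + 2 π bond(s) = 2.)

2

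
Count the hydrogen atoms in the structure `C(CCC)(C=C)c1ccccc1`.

Hydrogens are implicit in SMILES; fill each atom to its normal valence:
  5 × C (aromatic): 1 H each → 5
  3 × C: 2 H each → 6
  2 × C: 1 H each → 2
  1 × C: 3 H
  1 × C (aromatic): no H
  Total hydrogens = 16.

16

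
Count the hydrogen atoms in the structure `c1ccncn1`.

4

Hydrogens are implicit in SMILES; fill each atom to its normal valence:
  4 × C (aromatic): 1 H each → 4
  2 × N (aromatic): no H
  Total hydrogens = 4.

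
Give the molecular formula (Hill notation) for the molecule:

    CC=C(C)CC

Heavy atoms from the SMILES: 6 C.
Implicit hydrogens by atom environment:
  3 × C: 3 H each → 9
  1 × C: 2 H
  1 × C: 1 H
  1 × C: no H
  Total hydrogens = 12.
Molecular formula: C6H12

C6H12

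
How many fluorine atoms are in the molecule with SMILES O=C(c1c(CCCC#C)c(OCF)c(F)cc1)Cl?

2

The symbol for fluorine appears 2 times in the SMILES.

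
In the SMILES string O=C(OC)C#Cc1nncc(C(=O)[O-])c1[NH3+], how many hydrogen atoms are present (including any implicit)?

Hydrogens are implicit in SMILES; fill each atom to its normal valence:
  4 × C: no H
  3 × C (aromatic): no H
  3 × O: no H
  2 × N (aromatic): no H
  1 × C: 3 H
  1 × C (aromatic): 1 H
  1 × N (charge +1): 3 H
  1 × O (charge -1): no H
  Total hydrogens = 7.

7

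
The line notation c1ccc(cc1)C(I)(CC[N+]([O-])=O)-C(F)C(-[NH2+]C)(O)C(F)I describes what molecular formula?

Heavy atoms from the SMILES: 13 C, 2 F, 2 I, 2 N, 3 O.
Implicit hydrogens by atom environment:
  5 × C (aromatic): 1 H each → 5
  2 × C: 2 H each → 4
  2 × C: 1 H each → 2
  2 × C: no H
  2 × F: no H
  2 × I: no H
  1 × C: 3 H
  1 × C (aromatic): no H
  1 × N (charge +1): 2 H
  1 × N (charge +1): no H
  1 × O: 1 H
  1 × O: no H
  1 × O (charge -1): no H
  Total hydrogens = 17.
Net charge +1.
Molecular formula: C13H17F2I2N2O3+

C13H17F2I2N2O3+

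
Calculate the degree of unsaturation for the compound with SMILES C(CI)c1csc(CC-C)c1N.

3

Molecular formula from the SMILES: C9H14INS.
DoU = (2C + 2 + N − H − X)/2 = (2·9 + 2 + 1 − 14 − 1)/2 = 6/2 = 3.
(Structurally: 1 ring(s) + 2 π bond(s) = 3.)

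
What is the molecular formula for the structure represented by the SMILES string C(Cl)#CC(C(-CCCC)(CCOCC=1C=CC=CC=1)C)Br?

Heavy atoms from the SMILES: 1 Br, 18 C, 1 Cl, 1 O.
Implicit hydrogens by atom environment:
  6 × C: 2 H each → 12
  5 × C (aromatic): 1 H each → 5
  3 × C: no H
  2 × C: 3 H each → 6
  1 × Br: no H
  1 × C: 1 H
  1 × C (aromatic): no H
  1 × Cl: no H
  1 × O: no H
  Total hydrogens = 24.
Molecular formula: C18H24BrClO

C18H24BrClO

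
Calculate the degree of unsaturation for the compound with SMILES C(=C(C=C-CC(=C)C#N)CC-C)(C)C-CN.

Molecular formula from the SMILES: C14H22N2.
DoU = (2C + 2 + N − H − X)/2 = (2·14 + 2 + 2 − 22 − 0)/2 = 10/2 = 5.
(Structurally: 0 ring(s) + 5 π bond(s) = 5.)

5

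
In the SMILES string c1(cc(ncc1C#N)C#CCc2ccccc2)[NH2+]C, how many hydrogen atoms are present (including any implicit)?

14

Hydrogens are implicit in SMILES; fill each atom to its normal valence:
  7 × C (aromatic): 1 H each → 7
  4 × C (aromatic): no H
  3 × C: no H
  1 × C: 3 H
  1 × C: 2 H
  1 × N (charge +1): 2 H
  1 × N (aromatic): no H
  1 × N: no H
  Total hydrogens = 14.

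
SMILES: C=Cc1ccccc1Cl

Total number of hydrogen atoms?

Hydrogens are implicit in SMILES; fill each atom to its normal valence:
  4 × C (aromatic): 1 H each → 4
  2 × C (aromatic): no H
  1 × C: 2 H
  1 × C: 1 H
  1 × Cl: no H
  Total hydrogens = 7.

7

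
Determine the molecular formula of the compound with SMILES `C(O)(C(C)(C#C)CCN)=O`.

Heavy atoms from the SMILES: 7 C, 1 N, 2 O.
Implicit hydrogens by atom environment:
  3 × C: no H
  2 × C: 2 H each → 4
  1 × C: 3 H
  1 × C: 1 H
  1 × N: 2 H
  1 × O: 1 H
  1 × O: no H
  Total hydrogens = 11.
Molecular formula: C7H11NO2

C7H11NO2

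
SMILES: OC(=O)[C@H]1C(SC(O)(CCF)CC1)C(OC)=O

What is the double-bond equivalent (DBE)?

3

Molecular formula from the SMILES: C10H15FO5S.
DoU = (2C + 2 + N − H − X)/2 = (2·10 + 2 + 0 − 15 − 1)/2 = 6/2 = 3.
(Structurally: 1 ring(s) + 2 π bond(s) = 3.)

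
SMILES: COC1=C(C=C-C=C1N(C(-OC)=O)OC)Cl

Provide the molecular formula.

Heavy atoms from the SMILES: 10 C, 1 Cl, 1 N, 4 O.
Implicit hydrogens by atom environment:
  4 × O: no H
  3 × C: 3 H each → 9
  3 × C (aromatic): 1 H each → 3
  3 × C (aromatic): no H
  1 × C: no H
  1 × Cl: no H
  1 × N: no H
  Total hydrogens = 12.
Molecular formula: C10H12ClNO4

C10H12ClNO4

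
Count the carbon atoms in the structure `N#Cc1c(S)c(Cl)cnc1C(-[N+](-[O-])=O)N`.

The symbol for carbon appears 7 times in the SMILES. Lowercase c denotes aromatic carbon and counts toward C.

7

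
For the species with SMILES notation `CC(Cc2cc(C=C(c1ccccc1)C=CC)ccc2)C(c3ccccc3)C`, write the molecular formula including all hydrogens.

C28H30

Heavy atoms from the SMILES: 28 C.
Implicit hydrogens by atom environment:
  14 × C (aromatic): 1 H each → 14
  5 × C: 1 H each → 5
  4 × C (aromatic): no H
  3 × C: 3 H each → 9
  1 × C: 2 H
  1 × C: no H
  Total hydrogens = 30.
Molecular formula: C28H30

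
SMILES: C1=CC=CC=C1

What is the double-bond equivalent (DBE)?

4

Molecular formula from the SMILES: C6H6.
DoU = (2C + 2 + N − H − X)/2 = (2·6 + 2 + 0 − 6 − 0)/2 = 8/2 = 4.
(Structurally: 1 ring(s) + 3 π bond(s) = 4.)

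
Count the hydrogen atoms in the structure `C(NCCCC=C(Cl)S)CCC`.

18

Hydrogens are implicit in SMILES; fill each atom to its normal valence:
  6 × C: 2 H each → 12
  1 × C: 3 H
  1 × C: 1 H
  1 × C: no H
  1 × Cl: no H
  1 × N: 1 H
  1 × S: 1 H
  Total hydrogens = 18.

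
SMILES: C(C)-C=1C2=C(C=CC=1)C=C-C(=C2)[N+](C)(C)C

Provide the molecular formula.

C15H20N+

Heavy atoms from the SMILES: 15 C, 1 N.
Implicit hydrogens by atom environment:
  6 × C (aromatic): 1 H each → 6
  4 × C: 3 H each → 12
  4 × C (aromatic): no H
  1 × C: 2 H
  1 × N (charge +1): no H
  Total hydrogens = 20.
Net charge +1.
Molecular formula: C15H20N+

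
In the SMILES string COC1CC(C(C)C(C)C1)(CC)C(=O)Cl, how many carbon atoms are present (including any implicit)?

12

The symbol for carbon appears 12 times in the SMILES. (Cl is a single chlorine, not C + l.)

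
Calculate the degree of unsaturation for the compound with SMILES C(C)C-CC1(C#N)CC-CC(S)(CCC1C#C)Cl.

5

Molecular formula from the SMILES: C15H22ClNS.
DoU = (2C + 2 + N − H − X)/2 = (2·15 + 2 + 1 − 22 − 1)/2 = 10/2 = 5.
(Structurally: 1 ring(s) + 4 π bond(s) = 5.)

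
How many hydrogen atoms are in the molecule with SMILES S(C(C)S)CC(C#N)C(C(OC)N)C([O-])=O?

Hydrogens are implicit in SMILES; fill each atom to its normal valence:
  4 × C: 1 H each → 4
  2 × C: 3 H each → 6
  2 × C: no H
  2 × O: no H
  1 × C: 2 H
  1 × N: 2 H
  1 × N: no H
  1 × O (charge -1): no H
  1 × S: 1 H
  1 × S: no H
  Total hydrogens = 15.

15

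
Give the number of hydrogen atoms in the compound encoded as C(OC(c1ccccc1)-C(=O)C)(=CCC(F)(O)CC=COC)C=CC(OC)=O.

Hydrogens are implicit in SMILES; fill each atom to its normal valence:
  6 × C: 1 H each → 6
  5 × C (aromatic): 1 H each → 5
  5 × O: no H
  4 × C: no H
  3 × C: 3 H each → 9
  2 × C: 2 H each → 4
  1 × C (aromatic): no H
  1 × F: no H
  1 × O: 1 H
  Total hydrogens = 25.

25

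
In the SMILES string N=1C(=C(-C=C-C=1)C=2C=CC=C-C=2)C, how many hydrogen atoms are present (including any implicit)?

11

Hydrogens are implicit in SMILES; fill each atom to its normal valence:
  8 × C (aromatic): 1 H each → 8
  3 × C (aromatic): no H
  1 × C: 3 H
  1 × N (aromatic): no H
  Total hydrogens = 11.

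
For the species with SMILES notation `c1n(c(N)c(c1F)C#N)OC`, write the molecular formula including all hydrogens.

Heavy atoms from the SMILES: 6 C, 1 F, 3 N, 1 O.
Implicit hydrogens by atom environment:
  3 × C (aromatic): no H
  1 × C: 3 H
  1 × C (aromatic): 1 H
  1 × C: no H
  1 × F: no H
  1 × N: 2 H
  1 × N (aromatic): no H
  1 × N: no H
  1 × O: no H
  Total hydrogens = 6.
Molecular formula: C6H6FN3O

C6H6FN3O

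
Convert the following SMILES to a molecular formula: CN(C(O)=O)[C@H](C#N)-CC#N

Heavy atoms from the SMILES: 6 C, 3 N, 2 O.
Implicit hydrogens by atom environment:
  3 × C: no H
  3 × N: no H
  1 × C: 3 H
  1 × C: 2 H
  1 × C: 1 H
  1 × O: 1 H
  1 × O: no H
  Total hydrogens = 7.
Molecular formula: C6H7N3O2

C6H7N3O2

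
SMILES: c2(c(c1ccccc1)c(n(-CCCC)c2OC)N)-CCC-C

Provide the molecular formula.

C19H28N2O

Heavy atoms from the SMILES: 19 C, 2 N, 1 O.
Implicit hydrogens by atom environment:
  6 × C: 2 H each → 12
  5 × C (aromatic): 1 H each → 5
  5 × C (aromatic): no H
  3 × C: 3 H each → 9
  1 × N: 2 H
  1 × N (aromatic): no H
  1 × O: no H
  Total hydrogens = 28.
Molecular formula: C19H28N2O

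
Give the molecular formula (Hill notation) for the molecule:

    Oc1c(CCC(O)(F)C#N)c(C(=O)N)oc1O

C9H9FN2O5

Heavy atoms from the SMILES: 9 C, 1 F, 2 N, 5 O.
Implicit hydrogens by atom environment:
  4 × C (aromatic): no H
  3 × C: no H
  3 × O: 1 H each → 3
  2 × C: 2 H each → 4
  1 × F: no H
  1 × N: 2 H
  1 × N: no H
  1 × O (aromatic): no H
  1 × O: no H
  Total hydrogens = 9.
Molecular formula: C9H9FN2O5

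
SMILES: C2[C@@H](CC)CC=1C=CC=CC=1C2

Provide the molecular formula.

Heavy atoms from the SMILES: 12 C.
Implicit hydrogens by atom environment:
  4 × C: 2 H each → 8
  4 × C (aromatic): 1 H each → 4
  2 × C (aromatic): no H
  1 × C: 3 H
  1 × C: 1 H
  Total hydrogens = 16.
Molecular formula: C12H16

C12H16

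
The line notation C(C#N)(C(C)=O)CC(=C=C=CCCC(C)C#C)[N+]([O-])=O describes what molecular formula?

Heavy atoms from the SMILES: 15 C, 2 N, 3 O.
Implicit hydrogens by atom environment:
  6 × C: no H
  4 × C: 1 H each → 4
  3 × C: 2 H each → 6
  2 × C: 3 H each → 6
  2 × O: no H
  1 × N (charge +1): no H
  1 × N: no H
  1 × O (charge -1): no H
  Total hydrogens = 16.
Molecular formula: C15H16N2O3

C15H16N2O3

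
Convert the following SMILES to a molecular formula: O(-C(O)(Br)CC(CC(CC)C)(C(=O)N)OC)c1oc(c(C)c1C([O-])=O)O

Heavy atoms from the SMILES: 1 Br, 16 C, 1 N, 8 O.
Implicit hydrogens by atom environment:
  4 × C: 3 H each → 12
  4 × C (aromatic): no H
  4 × C: no H
  4 × O: no H
  3 × C: 2 H each → 6
  2 × O: 1 H each → 2
  1 × Br: no H
  1 × C: 1 H
  1 × N: 2 H
  1 × O (aromatic): no H
  1 × O (charge -1): no H
  Total hydrogens = 23.
Net charge -1.
Molecular formula: C16H23BrNO8-

C16H23BrNO8-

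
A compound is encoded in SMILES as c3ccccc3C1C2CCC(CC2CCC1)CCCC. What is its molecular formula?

Heavy atoms from the SMILES: 20 C.
Implicit hydrogens by atom environment:
  9 × C: 2 H each → 18
  5 × C (aromatic): 1 H each → 5
  4 × C: 1 H each → 4
  1 × C: 3 H
  1 × C (aromatic): no H
  Total hydrogens = 30.
Molecular formula: C20H30

C20H30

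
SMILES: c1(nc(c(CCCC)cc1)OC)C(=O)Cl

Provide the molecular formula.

Heavy atoms from the SMILES: 11 C, 1 Cl, 1 N, 2 O.
Implicit hydrogens by atom environment:
  3 × C: 2 H each → 6
  3 × C (aromatic): no H
  2 × C: 3 H each → 6
  2 × C (aromatic): 1 H each → 2
  2 × O: no H
  1 × C: no H
  1 × Cl: no H
  1 × N (aromatic): no H
  Total hydrogens = 14.
Molecular formula: C11H14ClNO2

C11H14ClNO2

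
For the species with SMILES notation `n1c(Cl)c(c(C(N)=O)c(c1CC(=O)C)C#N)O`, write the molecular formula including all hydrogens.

Heavy atoms from the SMILES: 10 C, 1 Cl, 3 N, 3 O.
Implicit hydrogens by atom environment:
  5 × C (aromatic): no H
  3 × C: no H
  2 × O: no H
  1 × C: 3 H
  1 × C: 2 H
  1 × Cl: no H
  1 × N: 2 H
  1 × N (aromatic): no H
  1 × N: no H
  1 × O: 1 H
  Total hydrogens = 8.
Molecular formula: C10H8ClN3O3

C10H8ClN3O3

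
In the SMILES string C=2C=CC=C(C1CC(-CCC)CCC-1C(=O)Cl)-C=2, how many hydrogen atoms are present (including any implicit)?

21

Hydrogens are implicit in SMILES; fill each atom to its normal valence:
  5 × C: 2 H each → 10
  5 × C (aromatic): 1 H each → 5
  3 × C: 1 H each → 3
  1 × C: 3 H
  1 × C (aromatic): no H
  1 × C: no H
  1 × Cl: no H
  1 × O: no H
  Total hydrogens = 21.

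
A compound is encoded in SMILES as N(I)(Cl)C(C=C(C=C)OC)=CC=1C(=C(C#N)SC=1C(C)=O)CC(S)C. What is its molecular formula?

Heavy atoms from the SMILES: 17 C, 1 Cl, 1 I, 2 N, 2 O, 2 S.
Implicit hydrogens by atom environment:
  4 × C: 1 H each → 4
  4 × C (aromatic): no H
  4 × C: no H
  3 × C: 3 H each → 9
  2 × C: 2 H each → 4
  2 × N: no H
  2 × O: no H
  1 × Cl: no H
  1 × I: no H
  1 × S: 1 H
  1 × S (aromatic): no H
  Total hydrogens = 18.
Molecular formula: C17H18ClIN2O2S2

C17H18ClIN2O2S2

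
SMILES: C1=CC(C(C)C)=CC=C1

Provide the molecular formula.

C9H12

Heavy atoms from the SMILES: 9 C.
Implicit hydrogens by atom environment:
  5 × C (aromatic): 1 H each → 5
  2 × C: 3 H each → 6
  1 × C: 1 H
  1 × C (aromatic): no H
  Total hydrogens = 12.
Molecular formula: C9H12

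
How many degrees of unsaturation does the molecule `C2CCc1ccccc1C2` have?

5

Molecular formula from the SMILES: C10H12.
DoU = (2C + 2 + N − H − X)/2 = (2·10 + 2 + 0 − 12 − 0)/2 = 10/2 = 5.
(Structurally: 2 ring(s) + 3 π bond(s) = 5.)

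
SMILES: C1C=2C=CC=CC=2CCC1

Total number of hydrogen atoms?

Hydrogens are implicit in SMILES; fill each atom to its normal valence:
  4 × C: 2 H each → 8
  4 × C (aromatic): 1 H each → 4
  2 × C (aromatic): no H
  Total hydrogens = 12.

12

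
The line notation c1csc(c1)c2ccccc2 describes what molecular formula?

Heavy atoms from the SMILES: 10 C, 1 S.
Implicit hydrogens by atom environment:
  8 × C (aromatic): 1 H each → 8
  2 × C (aromatic): no H
  1 × S (aromatic): no H
  Total hydrogens = 8.
Molecular formula: C10H8S

C10H8S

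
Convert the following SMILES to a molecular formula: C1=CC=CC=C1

Heavy atoms from the SMILES: 6 C.
Implicit hydrogens by atom environment:
  6 × C (aromatic): 1 H each → 6
  Total hydrogens = 6.
Molecular formula: C6H6

C6H6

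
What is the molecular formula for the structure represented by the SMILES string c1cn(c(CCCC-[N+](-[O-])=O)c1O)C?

Heavy atoms from the SMILES: 9 C, 2 N, 3 O.
Implicit hydrogens by atom environment:
  4 × C: 2 H each → 8
  2 × C (aromatic): 1 H each → 2
  2 × C (aromatic): no H
  1 × C: 3 H
  1 × N (aromatic): no H
  1 × N (charge +1): no H
  1 × O: 1 H
  1 × O: no H
  1 × O (charge -1): no H
  Total hydrogens = 14.
Molecular formula: C9H14N2O3

C9H14N2O3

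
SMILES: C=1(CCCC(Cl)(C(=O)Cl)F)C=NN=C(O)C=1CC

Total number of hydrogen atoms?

13

Hydrogens are implicit in SMILES; fill each atom to its normal valence:
  4 × C: 2 H each → 8
  3 × C (aromatic): no H
  2 × C: no H
  2 × Cl: no H
  2 × N (aromatic): no H
  1 × C: 3 H
  1 × C (aromatic): 1 H
  1 × F: no H
  1 × O: 1 H
  1 × O: no H
  Total hydrogens = 13.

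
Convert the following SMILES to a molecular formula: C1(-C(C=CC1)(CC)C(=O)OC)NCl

Heavy atoms from the SMILES: 9 C, 1 Cl, 1 N, 2 O.
Implicit hydrogens by atom environment:
  3 × C: 1 H each → 3
  2 × C: 3 H each → 6
  2 × C: 2 H each → 4
  2 × C: no H
  2 × O: no H
  1 × Cl: no H
  1 × N: 1 H
  Total hydrogens = 14.
Molecular formula: C9H14ClNO2

C9H14ClNO2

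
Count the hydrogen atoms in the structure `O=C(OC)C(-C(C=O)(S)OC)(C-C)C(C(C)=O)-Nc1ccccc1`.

23

Hydrogens are implicit in SMILES; fill each atom to its normal valence:
  5 × C (aromatic): 1 H each → 5
  5 × O: no H
  4 × C: 3 H each → 12
  4 × C: no H
  2 × C: 1 H each → 2
  1 × C: 2 H
  1 × C (aromatic): no H
  1 × N: 1 H
  1 × S: 1 H
  Total hydrogens = 23.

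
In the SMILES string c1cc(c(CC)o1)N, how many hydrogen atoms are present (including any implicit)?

Hydrogens are implicit in SMILES; fill each atom to its normal valence:
  2 × C (aromatic): 1 H each → 2
  2 × C (aromatic): no H
  1 × C: 3 H
  1 × C: 2 H
  1 × N: 2 H
  1 × O (aromatic): no H
  Total hydrogens = 9.

9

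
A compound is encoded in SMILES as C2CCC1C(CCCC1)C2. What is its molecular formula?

Heavy atoms from the SMILES: 10 C.
Implicit hydrogens by atom environment:
  8 × C: 2 H each → 16
  2 × C: 1 H each → 2
  Total hydrogens = 18.
Molecular formula: C10H18

C10H18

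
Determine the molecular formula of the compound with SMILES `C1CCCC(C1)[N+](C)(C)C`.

Heavy atoms from the SMILES: 9 C, 1 N.
Implicit hydrogens by atom environment:
  5 × C: 2 H each → 10
  3 × C: 3 H each → 9
  1 × C: 1 H
  1 × N (charge +1): no H
  Total hydrogens = 20.
Net charge +1.
Molecular formula: C9H20N+

C9H20N+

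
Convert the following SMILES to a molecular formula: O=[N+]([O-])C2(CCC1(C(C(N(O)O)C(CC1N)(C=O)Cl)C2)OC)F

Heavy atoms from the SMILES: 12 C, 1 Cl, 1 F, 3 N, 6 O.
Implicit hydrogens by atom environment:
  4 × C: 2 H each → 8
  4 × C: 1 H each → 4
  3 × C: no H
  3 × O: no H
  2 × O: 1 H each → 2
  1 × C: 3 H
  1 × Cl: no H
  1 × F: no H
  1 × N: 2 H
  1 × N: no H
  1 × N (charge +1): no H
  1 × O (charge -1): no H
  Total hydrogens = 19.
Molecular formula: C12H19ClFN3O6

C12H19ClFN3O6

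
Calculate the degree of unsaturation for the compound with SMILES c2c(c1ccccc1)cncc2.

8

Molecular formula from the SMILES: C11H9N.
DoU = (2C + 2 + N − H − X)/2 = (2·11 + 2 + 1 − 9 − 0)/2 = 16/2 = 8.
(Structurally: 2 ring(s) + 6 π bond(s) = 8.)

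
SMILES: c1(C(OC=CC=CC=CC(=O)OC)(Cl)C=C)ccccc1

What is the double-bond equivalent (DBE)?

Molecular formula from the SMILES: C17H17ClO3.
DoU = (2C + 2 + N − H − X)/2 = (2·17 + 2 + 0 − 17 − 1)/2 = 18/2 = 9.
(Structurally: 1 ring(s) + 8 π bond(s) = 9.)

9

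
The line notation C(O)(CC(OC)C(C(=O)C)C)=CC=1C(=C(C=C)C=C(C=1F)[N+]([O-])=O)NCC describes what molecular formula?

Heavy atoms from the SMILES: 19 C, 1 F, 2 N, 5 O.
Implicit hydrogens by atom environment:
  5 × C (aromatic): no H
  4 × C: 3 H each → 12
  4 × C: 1 H each → 4
  3 × C: 2 H each → 6
  3 × O: no H
  2 × C: no H
  1 × C (aromatic): 1 H
  1 × F: no H
  1 × N: 1 H
  1 × N (charge +1): no H
  1 × O: 1 H
  1 × O (charge -1): no H
  Total hydrogens = 25.
Molecular formula: C19H25FN2O5

C19H25FN2O5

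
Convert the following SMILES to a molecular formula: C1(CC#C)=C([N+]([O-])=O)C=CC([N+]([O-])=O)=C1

Heavy atoms from the SMILES: 9 C, 2 N, 4 O.
Implicit hydrogens by atom environment:
  3 × C (aromatic): 1 H each → 3
  3 × C (aromatic): no H
  2 × N (charge +1): no H
  2 × O: no H
  2 × O (charge -1): no H
  1 × C: 2 H
  1 × C: 1 H
  1 × C: no H
  Total hydrogens = 6.
Molecular formula: C9H6N2O4

C9H6N2O4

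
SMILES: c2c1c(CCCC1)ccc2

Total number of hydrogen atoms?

Hydrogens are implicit in SMILES; fill each atom to its normal valence:
  4 × C: 2 H each → 8
  4 × C (aromatic): 1 H each → 4
  2 × C (aromatic): no H
  Total hydrogens = 12.

12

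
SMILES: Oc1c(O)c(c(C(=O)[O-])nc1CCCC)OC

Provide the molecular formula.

C11H14NO5-

Heavy atoms from the SMILES: 11 C, 1 N, 5 O.
Implicit hydrogens by atom environment:
  5 × C (aromatic): no H
  3 × C: 2 H each → 6
  2 × C: 3 H each → 6
  2 × O: 1 H each → 2
  2 × O: no H
  1 × C: no H
  1 × N (aromatic): no H
  1 × O (charge -1): no H
  Total hydrogens = 14.
Net charge -1.
Molecular formula: C11H14NO5-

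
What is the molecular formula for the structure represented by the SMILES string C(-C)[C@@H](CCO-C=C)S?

Heavy atoms from the SMILES: 7 C, 1 O, 1 S.
Implicit hydrogens by atom environment:
  4 × C: 2 H each → 8
  2 × C: 1 H each → 2
  1 × C: 3 H
  1 × O: no H
  1 × S: 1 H
  Total hydrogens = 14.
Molecular formula: C7H14OS

C7H14OS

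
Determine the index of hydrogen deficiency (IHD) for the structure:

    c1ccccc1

4

Molecular formula from the SMILES: C6H6.
DoU = (2C + 2 + N − H − X)/2 = (2·6 + 2 + 0 − 6 − 0)/2 = 8/2 = 4.
(Structurally: 1 ring(s) + 3 π bond(s) = 4.)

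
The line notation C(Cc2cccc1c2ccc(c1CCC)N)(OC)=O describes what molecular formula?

Heavy atoms from the SMILES: 16 C, 1 N, 2 O.
Implicit hydrogens by atom environment:
  5 × C (aromatic): 1 H each → 5
  5 × C (aromatic): no H
  3 × C: 2 H each → 6
  2 × C: 3 H each → 6
  2 × O: no H
  1 × C: no H
  1 × N: 2 H
  Total hydrogens = 19.
Molecular formula: C16H19NO2

C16H19NO2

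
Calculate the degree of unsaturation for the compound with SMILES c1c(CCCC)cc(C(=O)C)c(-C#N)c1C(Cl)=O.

Molecular formula from the SMILES: C14H14ClNO2.
DoU = (2C + 2 + N − H − X)/2 = (2·14 + 2 + 1 − 14 − 1)/2 = 16/2 = 8.
(Structurally: 1 ring(s) + 7 π bond(s) = 8.)

8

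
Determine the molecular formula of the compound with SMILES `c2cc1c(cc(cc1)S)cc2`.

Heavy atoms from the SMILES: 10 C, 1 S.
Implicit hydrogens by atom environment:
  7 × C (aromatic): 1 H each → 7
  3 × C (aromatic): no H
  1 × S: 1 H
  Total hydrogens = 8.
Molecular formula: C10H8S

C10H8S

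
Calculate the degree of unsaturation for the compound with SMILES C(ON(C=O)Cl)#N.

Molecular formula from the SMILES: C2HClN2O2.
DoU = (2C + 2 + N − H − X)/2 = (2·2 + 2 + 2 − 1 − 1)/2 = 6/2 = 3.
(Structurally: 0 ring(s) + 3 π bond(s) = 3.)

3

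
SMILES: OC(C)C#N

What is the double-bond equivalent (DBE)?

Molecular formula from the SMILES: C3H5NO.
DoU = (2C + 2 + N − H − X)/2 = (2·3 + 2 + 1 − 5 − 0)/2 = 4/2 = 2.
(Structurally: 0 ring(s) + 2 π bond(s) = 2.)

2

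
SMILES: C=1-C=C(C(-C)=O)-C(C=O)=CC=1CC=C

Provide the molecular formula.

Heavy atoms from the SMILES: 12 C, 2 O.
Implicit hydrogens by atom environment:
  3 × C (aromatic): 1 H each → 3
  3 × C (aromatic): no H
  2 × C: 2 H each → 4
  2 × C: 1 H each → 2
  2 × O: no H
  1 × C: 3 H
  1 × C: no H
  Total hydrogens = 12.
Molecular formula: C12H12O2

C12H12O2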